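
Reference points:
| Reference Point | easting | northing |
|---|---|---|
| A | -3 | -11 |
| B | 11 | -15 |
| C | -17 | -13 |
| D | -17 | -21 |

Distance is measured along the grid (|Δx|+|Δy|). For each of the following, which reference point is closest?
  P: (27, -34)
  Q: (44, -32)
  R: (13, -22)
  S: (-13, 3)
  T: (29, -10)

P at (27, -34):
  A: |-30| + |23| = 30 + 23 = 53
  B: |-16| + |19| = 16 + 19 = 35
  C: |-44| + |21| = 44 + 21 = 65
  D: |-44| + |13| = 44 + 13 = 57
  → nearest: B (35)
Q at (44, -32):
  A: |-47| + |21| = 47 + 21 = 68
  B: |-33| + |17| = 33 + 17 = 50
  C: |-61| + |19| = 61 + 19 = 80
  D: |-61| + |11| = 61 + 11 = 72
  → nearest: B (50)
R at (13, -22):
  A: |-16| + |11| = 16 + 11 = 27
  B: |-2| + |7| = 2 + 7 = 9
  C: |-30| + |9| = 30 + 9 = 39
  D: |-30| + |1| = 30 + 1 = 31
  → nearest: B (9)
S at (-13, 3):
  A: |10| + |-14| = 10 + 14 = 24
  B: |24| + |-18| = 24 + 18 = 42
  C: |-4| + |-16| = 4 + 16 = 20
  D: |-4| + |-24| = 4 + 24 = 28
  → nearest: C (20)
T at (29, -10):
  A: |-32| + |-1| = 32 + 1 = 33
  B: |-18| + |-5| = 18 + 5 = 23
  C: |-46| + |-3| = 46 + 3 = 49
  D: |-46| + |-11| = 46 + 11 = 57
  → nearest: B (23)

P→B; Q→B; R→B; S→C; T→B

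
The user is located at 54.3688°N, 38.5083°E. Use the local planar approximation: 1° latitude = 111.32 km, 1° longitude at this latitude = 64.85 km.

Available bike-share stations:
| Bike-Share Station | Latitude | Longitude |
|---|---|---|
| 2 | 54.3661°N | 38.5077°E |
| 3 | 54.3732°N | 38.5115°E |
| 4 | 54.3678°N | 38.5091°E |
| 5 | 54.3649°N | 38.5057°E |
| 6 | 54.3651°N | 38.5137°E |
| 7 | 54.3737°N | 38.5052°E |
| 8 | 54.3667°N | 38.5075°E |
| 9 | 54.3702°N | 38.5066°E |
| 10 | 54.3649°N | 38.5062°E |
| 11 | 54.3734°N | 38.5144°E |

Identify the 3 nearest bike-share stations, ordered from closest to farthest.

4, 9, 8

Distances from 54.3688°N, 38.5083°E:
2: 0.3031 km
3: 0.5320 km
4: 0.1228 km
5: 0.4657 km
6: 0.5406 km
7: 0.5813 km
8: 0.2395 km
9: 0.1909 km
10: 0.4550 km
11: 0.6471 km
Sorted: 4 (0.1228 km) < 9 (0.1909 km) < 8 (0.2395 km) < 2 (0.3031 km) < 10 (0.4550 km) < …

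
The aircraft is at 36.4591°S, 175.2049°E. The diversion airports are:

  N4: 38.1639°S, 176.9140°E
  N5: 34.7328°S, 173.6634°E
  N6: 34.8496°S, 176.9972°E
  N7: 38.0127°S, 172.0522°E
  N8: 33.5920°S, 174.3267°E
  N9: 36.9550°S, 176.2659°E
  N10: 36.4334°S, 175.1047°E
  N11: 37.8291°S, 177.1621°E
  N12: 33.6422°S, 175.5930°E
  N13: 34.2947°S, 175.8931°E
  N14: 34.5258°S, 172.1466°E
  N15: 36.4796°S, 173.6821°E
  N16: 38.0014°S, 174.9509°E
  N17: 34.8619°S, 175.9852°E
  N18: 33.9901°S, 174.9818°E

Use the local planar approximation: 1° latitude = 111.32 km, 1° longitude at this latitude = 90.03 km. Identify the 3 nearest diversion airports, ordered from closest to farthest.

Distances from 36.4591°S, 175.2049°E:
N4: 244.3192 km
N5: 237.0447 km
N6: 241.1203 km
N7: 332.3768 km
N8: 328.8128 km
N9: 110.3261 km
N10: 9.4638 km
N11: 233.0400 km
N12: 315.5179 km
N13: 248.7799 km
N14: 349.4695 km
N15: 137.1167 km
N16: 173.2050 km
N17: 191.1755 km
N18: 275.5820 km
Sorted: N10 (9.4638 km) < N9 (110.3261 km) < N15 (137.1167 km) < N16 (173.2050 km) < N17 (191.1755 km) < …

N10, N9, N15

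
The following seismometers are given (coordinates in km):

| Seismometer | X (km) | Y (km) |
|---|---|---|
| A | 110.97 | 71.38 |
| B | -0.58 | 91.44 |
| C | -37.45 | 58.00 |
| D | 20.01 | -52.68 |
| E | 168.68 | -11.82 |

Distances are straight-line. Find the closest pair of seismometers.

Pairwise distances:
A–B: 113.34 km
A–C: 149.02 km
A–D: 153.83 km
A–E: 101.26 km
B–C: 49.78 km
B–D: 145.58 km
B–E: 198.27 km
C–D: 124.71 km
C–E: 217.63 km
D–E: 154.18 km
Closest pair: B–C at 49.78 km.

B and C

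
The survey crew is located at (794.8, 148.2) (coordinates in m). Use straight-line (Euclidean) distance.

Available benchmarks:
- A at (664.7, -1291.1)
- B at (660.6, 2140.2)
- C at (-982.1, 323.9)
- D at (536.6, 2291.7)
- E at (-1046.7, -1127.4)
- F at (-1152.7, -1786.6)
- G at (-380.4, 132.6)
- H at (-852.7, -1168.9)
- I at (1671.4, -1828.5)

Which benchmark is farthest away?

F

Distances from (794.8, 148.2):
A: √((-130.1)² + (-1439.3)²) = √(16926.010 + 2071584.490) = 1445.2 m
B: √((-134.2)² + (1992.0)²) = √(18009.640 + 3968064.000) = 1996.5 m
C: √((-1776.9)² + (175.7)²) = √(3157373.610 + 30870.490) = 1785.6 m
D: √((-258.2)² + (2143.5)²) = √(66667.240 + 4594592.250) = 2159.0 m
E: √((-1841.5)² + (-1275.6)²) = √(3391122.250 + 1627155.360) = 2240.2 m
F: √((-1947.5)² + (-1934.8)²) = √(3792756.250 + 3743451.040) = 2745.2 m
G: √((-1175.2)² + (-15.6)²) = √(1381095.040 + 243.360) = 1175.3 m
H: √((-1647.5)² + (-1317.1)²) = √(2714256.250 + 1734752.410) = 2109.3 m
I: √((876.6)² + (-1976.7)²) = √(768427.560 + 3907342.890) = 2162.4 m
Maximum: F at 2745.2 m.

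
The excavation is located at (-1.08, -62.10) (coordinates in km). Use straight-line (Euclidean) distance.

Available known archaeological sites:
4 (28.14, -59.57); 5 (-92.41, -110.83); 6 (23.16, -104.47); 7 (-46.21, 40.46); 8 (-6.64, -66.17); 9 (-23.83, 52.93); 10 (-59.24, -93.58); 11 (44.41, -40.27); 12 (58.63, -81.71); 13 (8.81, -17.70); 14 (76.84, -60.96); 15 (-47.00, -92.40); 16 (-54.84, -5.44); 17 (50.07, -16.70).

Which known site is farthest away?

9

Distances from (-1.08, -62.10):
4: √((29.22)² + (2.53)²) = √(853.8084 + 6.4009) = 29.33 km
5: √((-91.33)² + (-48.73)²) = √(8341.1689 + 2374.6129) = 103.52 km
6: √((24.24)² + (-42.37)²) = √(587.5776 + 1795.2169) = 48.81 km
7: √((-45.13)² + (102.56)²) = √(2036.7169 + 10518.5536) = 112.05 km
8: √((-5.56)² + (-4.07)²) = √(30.9136 + 16.5649) = 6.89 km
9: √((-22.75)² + (115.03)²) = √(517.5625 + 13231.9009) = 117.26 km
10: √((-58.16)² + (-31.48)²) = √(3382.5856 + 990.9904) = 66.13 km
11: √((45.49)² + (21.83)²) = √(2069.3401 + 476.5489) = 50.46 km
12: √((59.71)² + (-19.61)²) = √(3565.2841 + 384.5521) = 62.85 km
13: √((9.89)² + (44.40)²) = √(97.8121 + 1971.3600) = 45.49 km
14: √((77.92)² + (1.14)²) = √(6071.5264 + 1.2996) = 77.93 km
15: √((-45.92)² + (-30.30)²) = √(2108.6464 + 918.0900) = 55.02 km
16: √((-53.76)² + (56.66)²) = √(2890.1376 + 3210.3556) = 78.11 km
17: √((51.15)² + (45.40)²) = √(2616.3225 + 2061.1600) = 68.39 km
Maximum: 9 at 117.26 km.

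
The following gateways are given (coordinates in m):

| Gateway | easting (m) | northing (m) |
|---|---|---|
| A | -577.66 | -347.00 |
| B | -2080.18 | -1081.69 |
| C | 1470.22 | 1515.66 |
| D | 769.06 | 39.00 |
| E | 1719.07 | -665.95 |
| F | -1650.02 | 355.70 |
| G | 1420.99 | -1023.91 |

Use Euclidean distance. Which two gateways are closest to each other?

Pairwise distances:
A–B: √((-1502.52)² + (-734.69)²) = √(2257566.3504 + 539769.3961) = 1672.52 m
A–C: √((2047.88)² + (1862.66)²) = √(4193812.4944 + 3469502.2756) = 2768.27 m
A–D: √((1346.72)² + (386.00)²) = √(1813654.7584 + 148996.0000) = 1400.95 m
A–E: √((2296.73)² + (-318.95)²) = √(5274968.6929 + 101729.1025) = 2318.77 m
A–F: √((-1072.36)² + (702.70)²) = √(1149955.9696 + 493787.2900) = 1282.09 m
A–G: √((1998.65)² + (-676.91)²) = √(3994601.8225 + 458207.1481) = 2110.17 m
B–C: √((3550.40)² + (2597.35)²) = √(12605340.1600 + 6746227.0225) = 4399.04 m
B–D: √((2849.24)² + (1120.69)²) = √(8118168.5776 + 1255946.0761) = 3061.72 m
B–E: √((3799.25)² + (415.74)²) = √(14434300.5625 + 172839.7476) = 3821.93 m
B–F: √((430.16)² + (1437.39)²) = √(185037.6256 + 2066090.0121) = 1500.38 m
B–G: √((3501.17)² + (57.78)²) = √(12258191.3689 + 3338.5284) = 3501.65 m
C–D: √((-701.16)² + (-1476.66)²) = √(491625.3456 + 2180524.7556) = 1634.67 m
C–E: √((248.85)² + (-2181.61)²) = √(61926.3225 + 4759422.1921) = 2195.76 m
C–F: √((-3120.24)² + (-1159.96)²) = √(9735897.6576 + 1345507.2016) = 3328.87 m
C–G: √((-49.23)² + (-2539.57)²) = √(2423.5929 + 6449415.7849) = 2540.05 m
D–E: √((950.01)² + (-704.95)²) = √(902519.0001 + 496954.5025) = 1182.99 m
D–F: √((-2419.08)² + (316.70)²) = √(5851948.0464 + 100298.8900) = 2439.72 m
D–G: √((651.93)² + (-1062.91)²) = √(425012.7249 + 1129777.6681) = 1246.91 m
E–F: √((-3369.09)² + (1021.65)²) = √(11350767.4281 + 1043768.7225) = 3520.59 m
E–G: √((-298.08)² + (-357.96)²) = √(88851.6864 + 128135.3616) = 465.82 m
F–G: √((3071.01)² + (-1379.61)²) = √(9431102.4201 + 1903323.7521) = 3366.66 m
Closest pair: E–G at 465.82 m.

E and G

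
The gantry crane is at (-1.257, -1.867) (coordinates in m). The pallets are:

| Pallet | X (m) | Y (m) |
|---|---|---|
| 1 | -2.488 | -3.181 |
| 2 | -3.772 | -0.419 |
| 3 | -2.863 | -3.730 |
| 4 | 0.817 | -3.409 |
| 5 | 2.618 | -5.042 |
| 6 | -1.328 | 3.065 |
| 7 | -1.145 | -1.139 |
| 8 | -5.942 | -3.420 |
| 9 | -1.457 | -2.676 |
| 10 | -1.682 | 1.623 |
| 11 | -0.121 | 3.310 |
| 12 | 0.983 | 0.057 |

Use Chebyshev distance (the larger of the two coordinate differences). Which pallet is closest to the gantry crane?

Distances from (-1.257, -1.867):
1: 1.314 m
2: 2.515 m
3: 1.863 m
4: 2.074 m
5: 3.875 m
6: 4.932 m
7: 0.728 m
8: 4.685 m
9: 0.809 m
10: 3.490 m
11: 5.177 m
12: 2.240 m
Minimum: 7 at 0.728 m.

7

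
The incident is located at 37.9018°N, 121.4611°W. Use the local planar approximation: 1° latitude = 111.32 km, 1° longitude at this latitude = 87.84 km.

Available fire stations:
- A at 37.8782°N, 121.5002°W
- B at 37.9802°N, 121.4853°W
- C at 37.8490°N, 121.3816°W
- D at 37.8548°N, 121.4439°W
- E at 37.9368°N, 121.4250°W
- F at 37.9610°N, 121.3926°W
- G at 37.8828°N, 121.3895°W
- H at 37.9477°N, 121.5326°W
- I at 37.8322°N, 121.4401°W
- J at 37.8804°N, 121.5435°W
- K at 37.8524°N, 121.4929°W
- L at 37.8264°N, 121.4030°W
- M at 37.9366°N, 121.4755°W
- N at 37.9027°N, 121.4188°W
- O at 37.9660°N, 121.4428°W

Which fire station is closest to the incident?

Distances from 37.9018°N, 121.4611°W:
A: √((-0.0236·111.32)² + (-0.0391·87.84)²) = √(6.901928 + 11.796092) = 4.3241 km
B: √((0.0784·111.32)² + (-0.0242·87.84)²) = √(76.169047 + 4.518720) = 8.9826 km
C: √((-0.0528·111.32)² + (0.0795·87.84)²) = √(34.547310 + 48.766200) = 9.1276 km
D: √((-0.0470·111.32)² + (0.0172·87.84)²) = √(27.374243 + 2.282662) = 5.4458 km
E: √((0.0350·111.32)² + (0.0361·87.84)²) = √(15.180374 + 10.055393) = 5.0235 km
F: √((0.0592·111.32)² + (0.0685·87.84)²) = √(43.429998 + 36.204770) = 8.9238 km
G: √((-0.0190·111.32)² + (0.0716·87.84)²) = √(4.473563 + 39.555848) = 6.6355 km
H: √((0.0459·111.32)² + (-0.0715·87.84)²) = √(26.107890 + 39.445434) = 8.0965 km
I: √((-0.0696·111.32)² + (0.0210·87.84)²) = √(60.029521 + 3.402697) = 7.9644 km
J: √((-0.0214·111.32)² + (-0.0824·87.84)²) = √(5.675106 + 52.388876) = 7.6200 km
K: √((-0.0494·111.32)² + (-0.0318·87.84)²) = √(30.241289 + 7.802592) = 6.1680 km
L: √((-0.0754·111.32)² + (0.0581·87.84)²) = √(70.451312 + 26.045753) = 9.8233 km
M: √((0.0348·111.32)² + (-0.0144·87.84)²) = √(15.007380 + 1.599962) = 4.0752 km
N: √((0.0009·111.32)² + (0.0423·87.84)²) = √(0.010038 + 13.805921) = 3.7170 km
O: √((0.0642·111.32)² + (0.0183·87.84)²) = √(51.075950 + 2.583966) = 7.3253 km
Minimum: N at 3.7170 km.

N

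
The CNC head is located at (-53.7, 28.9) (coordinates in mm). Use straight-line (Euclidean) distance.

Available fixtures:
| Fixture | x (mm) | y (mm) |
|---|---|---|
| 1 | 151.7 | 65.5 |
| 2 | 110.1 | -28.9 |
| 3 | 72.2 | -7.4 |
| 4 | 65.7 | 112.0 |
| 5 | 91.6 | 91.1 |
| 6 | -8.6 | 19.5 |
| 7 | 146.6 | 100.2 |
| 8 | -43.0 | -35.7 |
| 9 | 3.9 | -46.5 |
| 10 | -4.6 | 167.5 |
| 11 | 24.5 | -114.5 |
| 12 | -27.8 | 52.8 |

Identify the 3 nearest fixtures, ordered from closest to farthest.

Distances from (-53.7, 28.9):
1: √((205.4)² + (36.6)²) = √(42189.160 + 1339.560) = 208.6 mm
2: √((163.8)² + (-57.8)²) = √(26830.440 + 3340.840) = 173.7 mm
3: √((125.9)² + (-36.3)²) = √(15850.810 + 1317.690) = 131.0 mm
4: √((119.4)² + (83.1)²) = √(14256.360 + 6905.610) = 145.5 mm
5: √((145.3)² + (62.2)²) = √(21112.090 + 3868.840) = 158.1 mm
6: √((45.1)² + (-9.4)²) = √(2034.010 + 88.360) = 46.1 mm
7: √((200.3)² + (71.3)²) = √(40120.090 + 5083.690) = 212.6 mm
8: √((10.7)² + (-64.6)²) = √(114.490 + 4173.160) = 65.5 mm
9: √((57.6)² + (-75.4)²) = √(3317.760 + 5685.160) = 94.9 mm
10: √((49.1)² + (138.6)²) = √(2410.810 + 19209.960) = 147.0 mm
11: √((78.2)² + (-143.4)²) = √(6115.240 + 20563.560) = 163.3 mm
12: √((25.9)² + (23.9)²) = √(670.810 + 571.210) = 35.2 mm
Sorted: 12 (35.2 mm) < 6 (46.1 mm) < 8 (65.5 mm) < 9 (94.9 mm) < 3 (131.0 mm) < …

12, 6, 8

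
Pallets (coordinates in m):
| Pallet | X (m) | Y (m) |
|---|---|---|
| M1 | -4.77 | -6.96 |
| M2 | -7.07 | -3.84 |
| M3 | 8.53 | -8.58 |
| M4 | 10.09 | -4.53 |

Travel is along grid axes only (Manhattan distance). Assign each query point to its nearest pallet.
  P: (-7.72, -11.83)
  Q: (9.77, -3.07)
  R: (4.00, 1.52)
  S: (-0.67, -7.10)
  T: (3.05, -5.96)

P at (-7.72, -11.83):
  M1: 7.82 m
  M2: 8.64 m
  M3: 19.50 m
  M4: 25.11 m
  → nearest: M1 (7.82 m)
Q at (9.77, -3.07):
  M1: 18.43 m
  M2: 17.61 m
  M3: 6.75 m
  M4: 1.78 m
  → nearest: M4 (1.78 m)
R at (4.00, 1.52):
  M1: 17.25 m
  M2: 16.43 m
  M3: 14.63 m
  M4: 12.14 m
  → nearest: M4 (12.14 m)
S at (-0.67, -7.10):
  M1: 4.24 m
  M2: 9.66 m
  M3: 10.68 m
  M4: 13.33 m
  → nearest: M1 (4.24 m)
T at (3.05, -5.96):
  M1: 8.82 m
  M2: 12.24 m
  M3: 8.10 m
  M4: 8.47 m
  → nearest: M3 (8.10 m)

P→M1; Q→M4; R→M4; S→M1; T→M3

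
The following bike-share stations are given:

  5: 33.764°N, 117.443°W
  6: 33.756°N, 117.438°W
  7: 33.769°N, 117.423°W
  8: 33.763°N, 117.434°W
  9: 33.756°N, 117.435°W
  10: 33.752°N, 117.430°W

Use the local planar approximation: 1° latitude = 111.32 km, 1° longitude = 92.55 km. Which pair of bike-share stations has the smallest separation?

6 and 9

Pairwise distances:
5–6: 1.004 km
5–7: 1.933 km
5–8: 0.840 km
5–9: 1.158 km
5–10: 1.798 km
6–7: 2.005 km
6–8: 0.863 km
6–9: 0.278 km
6–10: 0.864 km
7–8: 1.218 km
7–9: 1.824 km
7–10: 2.000 km
8–9: 0.785 km
8–10: 1.279 km
9–10: 0.642 km
Closest pair: 6–9 at 0.278 km.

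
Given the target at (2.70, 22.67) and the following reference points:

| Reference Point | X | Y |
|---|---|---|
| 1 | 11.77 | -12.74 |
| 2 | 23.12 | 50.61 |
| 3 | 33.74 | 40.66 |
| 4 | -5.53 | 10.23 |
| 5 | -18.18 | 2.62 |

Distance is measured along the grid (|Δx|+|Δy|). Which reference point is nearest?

Distances from (2.70, 22.67):
1: |9.07| + |-35.41| = 9.07 + 35.41 = 44.48
2: |20.42| + |27.94| = 20.42 + 27.94 = 48.36
3: |31.04| + |17.99| = 31.04 + 17.99 = 49.03
4: |-8.23| + |-12.44| = 8.23 + 12.44 = 20.67
5: |-20.88| + |-20.05| = 20.88 + 20.05 = 40.93
Minimum: 4 at 20.67.

4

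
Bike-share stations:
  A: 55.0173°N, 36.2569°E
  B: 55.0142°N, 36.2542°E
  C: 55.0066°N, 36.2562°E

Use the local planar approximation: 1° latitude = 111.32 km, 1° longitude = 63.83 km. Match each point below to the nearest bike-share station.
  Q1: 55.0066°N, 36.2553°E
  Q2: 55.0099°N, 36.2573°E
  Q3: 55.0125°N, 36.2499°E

Q1→C; Q2→C; Q3→B

Q1 at 55.0066°N, 36.2553°E:
  A: √((0.0107·111.32)² + (0.0016·63.83)²) = √(1.418776 + 0.010430) = 1.1955 km
  B: √((0.0076·111.32)² + (-0.0011·63.83)²) = √(0.715770 + 0.004930) = 0.8489 km
  C: √((0.0000·111.32)² + (0.0009·63.83)²) = √(0.000000 + 0.003300) = 0.0574 km
  → nearest: C (0.0574 km)
Q2 at 55.0099°N, 36.2573°E:
  A: √((0.0074·111.32)² + (-0.0004·63.83)²) = √(0.678594 + 0.000652) = 0.8242 km
  B: √((0.0043·111.32)² + (-0.0031·63.83)²) = √(0.229131 + 0.039154) = 0.5180 km
  C: √((-0.0033·111.32)² + (-0.0011·63.83)²) = √(0.134950 + 0.004930) = 0.3740 km
  → nearest: C (0.3740 km)
Q3 at 55.0125°N, 36.2499°E:
  A: √((0.0048·111.32)² + (0.0070·63.83)²) = √(0.285515 + 0.199639) = 0.6965 km
  B: √((0.0017·111.32)² + (0.0043·63.83)²) = √(0.035813 + 0.075333) = 0.3334 km
  C: √((-0.0059·111.32)² + (0.0063·63.83)²) = √(0.431370 + 0.161708) = 0.7701 km
  → nearest: B (0.3334 km)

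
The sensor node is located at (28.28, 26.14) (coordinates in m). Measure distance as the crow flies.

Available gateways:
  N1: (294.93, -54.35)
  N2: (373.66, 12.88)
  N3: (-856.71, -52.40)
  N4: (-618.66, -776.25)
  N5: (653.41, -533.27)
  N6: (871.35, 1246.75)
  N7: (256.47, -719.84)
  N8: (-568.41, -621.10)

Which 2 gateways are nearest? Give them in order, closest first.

Distances from (28.28, 26.14):
N1: √((266.65)² + (-80.49)²) = √(71102.2225 + 6478.6401) = 278.53 m
N2: √((345.38)² + (-13.26)²) = √(119287.3444 + 175.8276) = 345.63 m
N3: √((-884.99)² + (-78.54)²) = √(783207.3001 + 6168.5316) = 888.47 m
N4: √((-646.94)² + (-802.39)²) = √(418531.3636 + 643829.7121) = 1030.71 m
N5: √((625.13)² + (-559.41)²) = √(390787.5169 + 312939.5481) = 838.88 m
N6: √((843.07)² + (1220.61)²) = √(710767.0249 + 1489888.7721) = 1483.46 m
N7: √((228.19)² + (-745.98)²) = √(52070.6761 + 556486.1604) = 780.10 m
N8: √((-596.69)² + (-647.24)²) = √(356038.9561 + 418919.6176) = 880.32 m
Sorted: N1 (278.53 m) < N2 (345.63 m) < N7 (780.10 m) < N5 (838.88 m) < …

N1, N2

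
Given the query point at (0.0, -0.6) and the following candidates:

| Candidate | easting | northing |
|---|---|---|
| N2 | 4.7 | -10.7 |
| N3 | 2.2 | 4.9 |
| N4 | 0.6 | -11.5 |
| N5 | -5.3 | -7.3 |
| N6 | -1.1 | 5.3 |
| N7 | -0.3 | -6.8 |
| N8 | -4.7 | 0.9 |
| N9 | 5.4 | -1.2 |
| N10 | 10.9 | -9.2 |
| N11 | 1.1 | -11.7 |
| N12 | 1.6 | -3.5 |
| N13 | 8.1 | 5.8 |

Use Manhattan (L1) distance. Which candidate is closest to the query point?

N12

Distances from (0.0, -0.6):
N2: |4.7| + |-10.1| = 4.7 + 10.1 = 14.8
N3: |2.2| + |5.5| = 2.2 + 5.5 = 7.7
N4: |0.6| + |-10.9| = 0.6 + 10.9 = 11.5
N5: |-5.3| + |-6.7| = 5.3 + 6.7 = 12.0
N6: |-1.1| + |5.9| = 1.1 + 5.9 = 7.0
N7: |-0.3| + |-6.2| = 0.3 + 6.2 = 6.5
N8: |-4.7| + |1.5| = 4.7 + 1.5 = 6.2
N9: |5.4| + |-0.6| = 5.4 + 0.6 = 6.0
N10: |10.9| + |-8.6| = 10.9 + 8.6 = 19.5
N11: |1.1| + |-11.1| = 1.1 + 11.1 = 12.2
N12: |1.6| + |-2.9| = 1.6 + 2.9 = 4.5
N13: |8.1| + |6.4| = 8.1 + 6.4 = 14.5
Minimum: N12 at 4.5.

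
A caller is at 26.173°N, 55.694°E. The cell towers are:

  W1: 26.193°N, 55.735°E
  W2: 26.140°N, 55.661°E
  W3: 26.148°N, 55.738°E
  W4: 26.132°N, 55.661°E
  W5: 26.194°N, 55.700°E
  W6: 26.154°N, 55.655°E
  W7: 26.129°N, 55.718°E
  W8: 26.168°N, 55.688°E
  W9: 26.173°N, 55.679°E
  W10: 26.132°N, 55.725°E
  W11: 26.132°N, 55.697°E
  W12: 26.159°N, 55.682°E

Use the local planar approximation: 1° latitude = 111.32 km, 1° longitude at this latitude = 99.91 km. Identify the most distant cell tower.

W4

Distances from 26.173°N, 55.694°E:
W1: √((0.020·111.32)² + (0.041·99.91)²) = √(4.95686 + 16.77976) = 4.662 km
W2: √((-0.033·111.32)² + (-0.033·99.91)²) = √(13.49504 + 10.87041) = 4.936 km
W3: √((-0.025·111.32)² + (0.044·99.91)²) = √(7.74509 + 19.32517) = 5.203 km
W4: √((-0.041·111.32)² + (-0.033·99.91)²) = √(20.83119 + 10.87041) = 5.630 km
W5: √((0.021·111.32)² + (0.006·99.91)²) = √(5.46493 + 0.35935) = 2.413 km
W6: √((-0.019·111.32)² + (-0.039·99.91)²) = √(4.47356 + 15.18263) = 4.434 km
W7: √((-0.044·111.32)² + (0.024·99.91)²) = √(23.99119 + 5.74964) = 5.454 km
W8: √((-0.005·111.32)² + (-0.006·99.91)²) = √(0.30980 + 0.35935) = 0.818 km
W9: √((0.000·111.32)² + (-0.015·99.91)²) = √(0.00000 + 2.24595) = 1.499 km
W10: √((-0.041·111.32)² + (0.031·99.91)²) = √(20.83119 + 9.59271) = 5.516 km
W11: √((-0.041·111.32)² + (0.003·99.91)²) = √(20.83119 + 0.08984) = 4.574 km
W12: √((-0.014·111.32)² + (-0.012·99.91)²) = √(2.42886 + 1.43741) = 1.966 km
Maximum: W4 at 5.630 km.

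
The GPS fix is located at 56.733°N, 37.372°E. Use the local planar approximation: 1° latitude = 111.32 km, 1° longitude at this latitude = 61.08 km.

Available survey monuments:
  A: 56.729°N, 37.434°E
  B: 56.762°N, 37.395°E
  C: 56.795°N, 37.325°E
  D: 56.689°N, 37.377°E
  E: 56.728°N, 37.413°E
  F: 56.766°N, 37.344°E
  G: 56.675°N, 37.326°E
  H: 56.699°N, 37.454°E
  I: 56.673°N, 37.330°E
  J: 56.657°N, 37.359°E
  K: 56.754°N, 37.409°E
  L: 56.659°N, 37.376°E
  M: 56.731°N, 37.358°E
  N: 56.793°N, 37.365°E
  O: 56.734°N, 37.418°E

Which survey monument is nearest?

M

Distances from 56.733°N, 37.372°E:
A: √((-0.004·111.32)² + (0.062·61.08)²) = √(0.19827 + 14.34107) = 3.813 km
B: √((0.029·111.32)² + (0.023·61.08)²) = √(10.42179 + 1.97358) = 3.521 km
C: √((0.062·111.32)² + (-0.047·61.08)²) = √(47.63540 + 8.24126) = 7.475 km
D: √((-0.044·111.32)² + (0.005·61.08)²) = √(23.99119 + 0.09327) = 4.908 km
E: √((-0.005·111.32)² + (0.041·61.08)²) = √(0.30980 + 6.27142) = 2.565 km
F: √((0.033·111.32)² + (-0.028·61.08)²) = √(13.49504 + 2.92492) = 4.052 km
G: √((-0.058·111.32)² + (-0.046·61.08)²) = √(41.68717 + 7.89430) = 7.041 km
H: √((-0.034·111.32)² + (0.082·61.08)²) = √(14.32532 + 25.08567) = 6.278 km
I: √((-0.060·111.32)² + (-0.042·61.08)²) = √(44.61171 + 6.58107) = 7.155 km
J: √((-0.076·111.32)² + (-0.013·61.08)²) = √(71.57701 + 0.63050) = 8.498 km
K: √((0.021·111.32)² + (0.037·61.08)²) = √(5.46493 + 5.10742) = 3.252 km
L: √((-0.074·111.32)² + (0.004·61.08)²) = √(67.85937 + 0.05969) = 8.241 km
M: √((-0.002·111.32)² + (-0.014·61.08)²) = √(0.04957 + 0.73123) = 0.884 km
N: √((0.060·111.32)² + (-0.007·61.08)²) = √(44.61171 + 0.18281) = 6.693 km
O: √((0.001·111.32)² + (0.046·61.08)²) = √(0.01239 + 7.89430) = 2.812 km
Minimum: M at 0.884 km.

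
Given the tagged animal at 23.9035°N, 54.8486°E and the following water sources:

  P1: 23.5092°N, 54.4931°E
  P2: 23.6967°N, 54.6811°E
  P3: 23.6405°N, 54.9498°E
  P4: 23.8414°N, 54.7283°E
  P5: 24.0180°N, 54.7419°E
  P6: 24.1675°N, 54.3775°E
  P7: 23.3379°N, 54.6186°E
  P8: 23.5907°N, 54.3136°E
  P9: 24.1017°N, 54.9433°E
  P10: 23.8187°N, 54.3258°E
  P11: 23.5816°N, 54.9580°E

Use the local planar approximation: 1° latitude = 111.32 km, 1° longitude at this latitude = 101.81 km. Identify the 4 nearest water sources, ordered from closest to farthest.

Distances from 23.9035°N, 54.8486°E:
P1: 56.8912 km
P2: 28.6492 km
P3: 31.0372 km
P4: 14.0640 km
P5: 16.7473 km
P6: 56.2504 km
P7: 67.1760 km
P8: 64.6475 km
P9: 24.0782 km
P10: 54.0569 km
P11: 37.5250 km
Sorted: P4 (14.0640 km) < P5 (16.7473 km) < P9 (24.0782 km) < P2 (28.6492 km) < P3 (31.0372 km) < P11 (37.5250 km) < …

P4, P5, P9, P2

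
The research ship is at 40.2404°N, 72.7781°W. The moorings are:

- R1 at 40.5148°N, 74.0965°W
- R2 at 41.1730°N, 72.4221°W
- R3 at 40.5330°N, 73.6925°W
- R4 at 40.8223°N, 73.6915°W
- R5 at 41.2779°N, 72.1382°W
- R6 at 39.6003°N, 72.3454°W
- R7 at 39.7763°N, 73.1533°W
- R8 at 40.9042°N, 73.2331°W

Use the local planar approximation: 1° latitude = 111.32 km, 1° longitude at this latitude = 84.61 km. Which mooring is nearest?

Distances from 40.2404°N, 72.7781°W:
R1: √((0.2744·111.32)² + (-1.3184·84.61)²) = √(933.070823 + 12443.363234) = 115.6565 km
R2: √((0.9326·111.32)² + (0.3560·84.61)²) = √(10777.976133 + 907.284280) = 108.0984 km
R3: √((0.2926·111.32)² + (-0.9144·84.61)²) = √(1060.950297 + 5985.712107) = 83.9444 km
R4: √((0.5819·111.32)² + (-0.9134·84.61)²) = √(4196.073721 + 5972.627157) = 100.8400 km
R5: √((1.0375·111.32)² + (0.6399·84.61)²) = √(13338.979530 + 2931.349559) = 127.5552 km
R6: √((-0.6401·111.32)² + (0.4327·84.61)²) = √(5077.407845 + 1340.346796) = 80.1109 km
R7: √((-0.4641·111.32)² + (-0.3752·84.61)²) = √(2669.128805 + 1007.787691) = 60.6376 km
R8: √((0.6638·111.32)² + (-0.4550·84.61)²) = √(5460.355158 + 1482.061356) = 83.3212 km
Minimum: R7 at 60.6376 km.

R7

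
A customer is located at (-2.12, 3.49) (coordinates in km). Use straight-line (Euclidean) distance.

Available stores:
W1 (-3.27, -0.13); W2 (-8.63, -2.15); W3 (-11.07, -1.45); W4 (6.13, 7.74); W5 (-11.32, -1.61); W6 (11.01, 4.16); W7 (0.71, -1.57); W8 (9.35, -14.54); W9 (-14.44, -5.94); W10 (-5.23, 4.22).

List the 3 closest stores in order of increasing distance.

W10, W1, W7

Distances from (-2.12, 3.49):
W1: √((-1.15)² + (-3.62)²) = √(1.3225 + 13.1044) = 3.80 km
W2: √((-6.51)² + (-5.64)²) = √(42.3801 + 31.8096) = 8.61 km
W3: √((-8.95)² + (-4.94)²) = √(80.1025 + 24.4036) = 10.22 km
W4: √((8.25)² + (4.25)²) = √(68.0625 + 18.0625) = 9.28 km
W5: √((-9.20)² + (-5.10)²) = √(84.6400 + 26.0100) = 10.52 km
W6: √((13.13)² + (0.67)²) = √(172.3969 + 0.4489) = 13.15 km
W7: √((2.83)² + (-5.06)²) = √(8.0089 + 25.6036) = 5.80 km
W8: √((11.47)² + (-18.03)²) = √(131.5609 + 325.0809) = 21.37 km
W9: √((-12.32)² + (-9.43)²) = √(151.7824 + 88.9249) = 15.51 km
W10: √((-3.11)² + (0.73)²) = √(9.6721 + 0.5329) = 3.19 km
Sorted: W10 (3.19 km) < W1 (3.80 km) < W7 (5.80 km) < W2 (8.61 km) < W4 (9.28 km) < …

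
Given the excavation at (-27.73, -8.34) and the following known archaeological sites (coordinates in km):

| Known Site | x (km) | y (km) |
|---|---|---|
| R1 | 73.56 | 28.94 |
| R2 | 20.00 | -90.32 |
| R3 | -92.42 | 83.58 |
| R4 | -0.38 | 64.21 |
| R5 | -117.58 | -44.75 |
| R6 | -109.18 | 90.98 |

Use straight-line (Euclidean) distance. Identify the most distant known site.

Distances from (-27.73, -8.34):
R1: √((101.29)² + (37.28)²) = √(10259.6641 + 1389.7984) = 107.93 km
R2: √((47.73)² + (-81.98)²) = √(2278.1529 + 6720.7204) = 94.86 km
R3: √((-64.69)² + (91.92)²) = √(4184.7961 + 8449.2864) = 112.40 km
R4: √((27.35)² + (72.55)²) = √(748.0225 + 5263.5025) = 77.53 km
R5: √((-89.85)² + (-36.41)²) = √(8073.0225 + 1325.6881) = 96.95 km
R6: √((-81.45)² + (99.32)²) = √(6634.1025 + 9864.4624) = 128.45 km
Maximum: R6 at 128.45 km.

R6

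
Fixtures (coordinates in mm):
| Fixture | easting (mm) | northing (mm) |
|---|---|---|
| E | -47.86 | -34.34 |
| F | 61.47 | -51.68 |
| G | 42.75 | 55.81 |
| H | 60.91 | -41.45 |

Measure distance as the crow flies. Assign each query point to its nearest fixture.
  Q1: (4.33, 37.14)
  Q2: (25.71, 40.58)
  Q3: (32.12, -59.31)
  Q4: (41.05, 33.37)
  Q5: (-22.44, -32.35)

Q1 at (4.33, 37.14):
  E: √((-52.19)² + (-71.48)²) = √(2723.7961 + 5109.3904) = 88.51 mm
  F: √((57.14)² + (-88.82)²) = √(3264.9796 + 7888.9924) = 105.61 mm
  G: √((38.42)² + (18.67)²) = √(1476.0964 + 348.5689) = 42.72 mm
  H: √((56.58)² + (-78.59)²) = √(3201.2964 + 6176.3881) = 96.84 mm
  → nearest: G (42.72 mm)
Q2 at (25.71, 40.58):
  E: √((-73.57)² + (-74.92)²) = √(5412.5449 + 5613.0064) = 105.00 mm
  F: √((35.76)² + (-92.26)²) = √(1278.7776 + 8511.9076) = 98.95 mm
  G: √((17.04)² + (15.23)²) = √(290.3616 + 231.9529) = 22.85 mm
  H: √((35.20)² + (-82.03)²) = √(1239.0400 + 6728.9209) = 89.26 mm
  → nearest: G (22.85 mm)
Q3 at (32.12, -59.31):
  E: √((-79.98)² + (24.97)²) = √(6396.8004 + 623.5009) = 83.79 mm
  F: √((29.35)² + (7.63)²) = √(861.4225 + 58.2169) = 30.33 mm
  G: √((10.63)² + (115.12)²) = √(112.9969 + 13252.6144) = 115.61 mm
  H: √((28.79)² + (17.86)²) = √(828.8641 + 318.9796) = 33.88 mm
  → nearest: F (30.33 mm)
Q4 at (41.05, 33.37):
  E: √((-88.91)² + (-67.71)²) = √(7904.9881 + 4584.6441) = 111.76 mm
  F: √((20.42)² + (-85.05)²) = √(416.9764 + 7233.5025) = 87.47 mm
  G: √((1.70)² + (22.44)²) = √(2.8900 + 503.5536) = 22.50 mm
  H: √((19.86)² + (-74.82)²) = √(394.4196 + 5598.0324) = 77.41 mm
  → nearest: G (22.50 mm)
Q5 at (-22.44, -32.35):
  E: √((-25.42)² + (-1.99)²) = √(646.1764 + 3.9601) = 25.50 mm
  F: √((83.91)² + (-19.33)²) = √(7040.8881 + 373.6489) = 86.11 mm
  G: √((65.19)² + (88.16)²) = √(4249.7361 + 7772.1856) = 109.64 mm
  H: √((83.35)² + (-9.10)²) = √(6947.2225 + 82.8100) = 83.85 mm
  → nearest: E (25.50 mm)

Q1→G; Q2→G; Q3→F; Q4→G; Q5→E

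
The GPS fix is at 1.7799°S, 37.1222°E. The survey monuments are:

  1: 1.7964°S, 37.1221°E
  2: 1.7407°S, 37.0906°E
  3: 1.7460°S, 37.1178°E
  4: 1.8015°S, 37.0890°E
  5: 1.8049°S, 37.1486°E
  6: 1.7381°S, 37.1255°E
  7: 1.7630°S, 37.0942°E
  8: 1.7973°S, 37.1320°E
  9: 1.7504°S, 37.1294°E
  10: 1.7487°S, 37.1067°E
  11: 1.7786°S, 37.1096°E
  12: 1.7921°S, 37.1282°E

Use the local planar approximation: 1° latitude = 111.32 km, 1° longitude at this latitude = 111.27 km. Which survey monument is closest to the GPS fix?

Distances from 1.7799°S, 37.1222°E:
1: √((-0.0165·111.32)² + (-0.0001·111.27)²) = √(3.373761 + 0.000124) = 1.8368 km
2: √((0.0392·111.32)² + (-0.0316·111.27)²) = √(19.042262 + 12.363184) = 5.6041 km
3: √((0.0339·111.32)² + (-0.0044·111.27)²) = √(14.241174 + 0.239696) = 3.8054 km
4: √((-0.0216·111.32)² + (-0.0332·111.27)²) = √(5.781678 + 13.646848) = 4.4078 km
5: √((-0.0250·111.32)² + (0.0264·111.27)²) = √(7.745089 + 8.629071) = 4.0465 km
6: √((0.0418·111.32)² + (0.0033·111.27)²) = √(21.652047 + 0.134829) = 4.6676 km
7: √((0.0169·111.32)² + (-0.0280·111.27)²) = √(3.539320 + 9.706714) = 3.6395 km
8: √((-0.0174·111.32)² + (0.0098·111.27)²) = √(3.751845 + 1.189072) = 2.2228 km
9: √((0.0295·111.32)² + (0.0072·111.27)²) = √(10.784262 + 0.641832) = 3.3803 km
10: √((0.0312·111.32)² + (-0.0155·111.27)²) = √(12.063007 + 2.974538) = 3.8778 km
11: √((0.0013·111.32)² + (-0.0126·111.27)²) = √(0.020943 + 1.965610) = 1.4095 km
12: √((-0.0122·111.32)² + (0.0060·111.27)²) = √(1.844446 + 0.445716) = 1.5133 km
Minimum: 11 at 1.4095 km.

11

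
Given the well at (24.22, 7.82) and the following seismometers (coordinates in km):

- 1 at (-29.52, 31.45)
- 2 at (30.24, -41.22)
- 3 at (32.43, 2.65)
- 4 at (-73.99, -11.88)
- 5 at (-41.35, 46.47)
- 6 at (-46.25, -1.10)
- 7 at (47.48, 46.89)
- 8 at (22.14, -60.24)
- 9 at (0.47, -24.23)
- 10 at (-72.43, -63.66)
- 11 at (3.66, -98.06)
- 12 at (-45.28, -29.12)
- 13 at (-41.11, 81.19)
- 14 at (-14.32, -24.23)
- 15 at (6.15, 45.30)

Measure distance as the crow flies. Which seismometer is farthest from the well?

10

Distances from (24.22, 7.82):
1: 58.71 km
2: 49.41 km
3: 9.70 km
4: 100.17 km
5: 76.11 km
6: 71.03 km
7: 45.47 km
8: 68.09 km
9: 39.89 km
10: 120.21 km
11: 107.86 km
12: 78.71 km
13: 98.24 km
14: 50.13 km
15: 41.61 km
Maximum: 10 at 120.21 km.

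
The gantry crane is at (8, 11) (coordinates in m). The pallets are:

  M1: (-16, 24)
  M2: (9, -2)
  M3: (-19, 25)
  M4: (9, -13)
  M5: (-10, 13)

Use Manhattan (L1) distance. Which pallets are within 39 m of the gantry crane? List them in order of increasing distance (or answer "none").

M2, M5, M4, M1

Distances from (8, 11):
M1: 37 m
M2: 14 m
M3: 41 m
M4: 25 m
M5: 20 m
Threshold 39 m: M2 (14 m), M5 (20 m), M4 (25 m), M1 (37 m) are within range.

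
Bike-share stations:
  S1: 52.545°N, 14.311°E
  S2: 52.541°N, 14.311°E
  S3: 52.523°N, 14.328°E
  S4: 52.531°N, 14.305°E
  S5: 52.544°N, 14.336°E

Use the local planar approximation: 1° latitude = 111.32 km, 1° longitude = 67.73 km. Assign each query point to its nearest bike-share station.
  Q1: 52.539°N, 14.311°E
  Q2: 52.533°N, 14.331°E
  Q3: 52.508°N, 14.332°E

Q1 at 52.539°N, 14.311°E:
  S1: 0.668 km
  S2: 0.223 km
  S3: 2.121 km
  S4: 0.979 km
  S5: 1.782 km
  → nearest: S2 (0.223 km)
Q2 at 52.533°N, 14.331°E:
  S1: 1.902 km
  S2: 1.621 km
  S3: 1.132 km
  S4: 1.775 km
  S5: 1.270 km
  → nearest: S3 (1.132 km)
Q3 at 52.508°N, 14.332°E:
  S1: 4.358 km
  S2: 3.939 km
  S3: 1.692 km
  S4: 3.146 km
  S5: 4.017 km
  → nearest: S3 (1.692 km)

Q1→S2; Q2→S3; Q3→S3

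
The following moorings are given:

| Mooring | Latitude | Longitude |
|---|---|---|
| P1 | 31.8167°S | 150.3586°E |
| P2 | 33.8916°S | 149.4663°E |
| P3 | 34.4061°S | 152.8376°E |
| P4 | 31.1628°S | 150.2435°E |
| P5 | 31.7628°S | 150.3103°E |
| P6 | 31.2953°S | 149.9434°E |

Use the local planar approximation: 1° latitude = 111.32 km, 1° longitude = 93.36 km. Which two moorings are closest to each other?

P1 and P5

Pairwise distances:
P1–P2: 245.5413 km
P1–P3: 369.6667 km
P1–P4: 73.5810 km
P1–P5: 7.5057 km
P1–P6: 69.7960 km
P2–P3: 319.9132 km
P2–P4: 312.3157 km
P2–P5: 249.7346 km
P2–P6: 292.4323 km
P3–P4: 434.7488 km
P3–P5: 377.1686 km
P3–P6: 439.2370 km
P4–P5: 67.0825 km
P4–P6: 31.6628 km
P5–P6: 62.3033 km
Closest pair: P1–P5 at 7.5057 km.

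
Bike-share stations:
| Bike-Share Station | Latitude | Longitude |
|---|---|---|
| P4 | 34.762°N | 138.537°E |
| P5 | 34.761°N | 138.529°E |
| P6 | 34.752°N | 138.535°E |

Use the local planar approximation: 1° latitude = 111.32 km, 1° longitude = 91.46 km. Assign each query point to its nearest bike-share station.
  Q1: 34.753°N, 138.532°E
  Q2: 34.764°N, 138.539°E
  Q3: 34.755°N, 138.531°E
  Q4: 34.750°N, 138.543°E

Q1 at 34.753°N, 138.532°E:
  P4: 1.101 km
  P5: 0.932 km
  P6: 0.296 km
  → nearest: P6 (0.296 km)
Q2 at 34.764°N, 138.539°E:
  P4: 0.288 km
  P5: 0.974 km
  P6: 1.385 km
  → nearest: P4 (0.288 km)
Q3 at 34.755°N, 138.531°E:
  P4: 0.953 km
  P5: 0.693 km
  P6: 0.495 km
  → nearest: P6 (0.495 km)
Q4 at 34.750°N, 138.543°E:
  P4: 1.444 km
  P5: 1.772 km
  P6: 0.765 km
  → nearest: P6 (0.765 km)

Q1→P6; Q2→P4; Q3→P6; Q4→P6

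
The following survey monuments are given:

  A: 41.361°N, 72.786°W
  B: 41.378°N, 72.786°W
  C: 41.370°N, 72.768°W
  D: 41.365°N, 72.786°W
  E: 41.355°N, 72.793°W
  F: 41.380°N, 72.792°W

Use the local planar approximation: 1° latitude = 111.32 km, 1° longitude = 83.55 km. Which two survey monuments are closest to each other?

A and D

Pairwise distances:
A–D: √((0.004·111.32)² + (0.000·83.55)²) = √(0.19827 + 0.00000) = 0.445 km
B–F: √((0.002·111.32)² + (-0.006·83.55)²) = √(0.04957 + 0.25130) = 0.549 km
A–E: √((-0.006·111.32)² + (-0.007·83.55)²) = √(0.44612 + 0.34205) = 0.888 km
D–E: √((-0.010·111.32)² + (-0.007·83.55)²) = √(1.23921 + 0.34205) = 1.257 km
B–D: √((-0.013·111.32)² + (0.000·83.55)²) = √(2.09427 + 0.00000) = 1.447 km
C–D: √((-0.005·111.32)² + (-0.018·83.55)²) = √(0.30980 + 2.26172) = 1.604 km
D–F: √((0.015·111.32)² + (-0.006·83.55)²) = √(2.78823 + 0.25130) = 1.743 km
B–C: √((-0.008·111.32)² + (0.018·83.55)²) = √(0.79310 + 2.26172) = 1.748 km
A–C: √((0.009·111.32)² + (0.018·83.55)²) = √(1.00376 + 2.26172) = 1.807 km
A–B: √((0.017·111.32)² + (0.000·83.55)²) = √(3.58133 + 0.00000) = 1.892 km
A–F: √((0.019·111.32)² + (-0.006·83.55)²) = √(4.47356 + 0.25130) = 2.174 km
C–F: √((0.010·111.32)² + (-0.024·83.55)²) = √(1.23921 + 4.02083) = 2.293 km
B–E: √((-0.023·111.32)² + (-0.007·83.55)²) = √(6.55544 + 0.34205) = 2.626 km
C–E: √((-0.015·111.32)² + (-0.025·83.55)²) = √(2.78823 + 4.36288) = 2.674 km
E–F: √((0.025·111.32)² + (0.001·83.55)²) = √(7.74509 + 0.00698) = 2.784 km
Closest pair: A–D at 0.445 km.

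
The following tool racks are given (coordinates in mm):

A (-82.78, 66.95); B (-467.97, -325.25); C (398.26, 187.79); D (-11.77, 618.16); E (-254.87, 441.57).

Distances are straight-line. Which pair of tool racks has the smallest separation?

Pairwise distances:
A–B: √((-385.19)² + (-392.20)²) = √(148371.3361 + 153820.8400) = 549.72 mm
A–C: √((481.04)² + (120.84)²) = √(231399.4816 + 14602.3056) = 495.99 mm
A–D: √((71.01)² + (551.21)²) = √(5042.4201 + 303832.4641) = 555.77 mm
A–E: √((-172.09)² + (374.62)²) = √(29614.9681 + 140340.1444) = 412.26 mm
B–C: √((866.23)² + (513.04)²) = √(750354.4129 + 263210.0416) = 1006.76 mm
B–D: √((456.20)² + (943.41)²) = √(208118.4400 + 890022.4281) = 1047.92 mm
B–E: √((213.10)² + (766.82)²) = √(45411.6100 + 588012.9124) = 795.88 mm
C–D: √((-410.03)² + (430.37)²) = √(168124.6009 + 185218.3369) = 594.43 mm
C–E: √((-653.13)² + (253.78)²) = √(426578.7969 + 64404.2884) = 700.70 mm
D–E: √((-243.10)² + (-176.59)²) = √(59097.6100 + 31184.0281) = 300.47 mm
Closest pair: D–E at 300.47 mm.

D and E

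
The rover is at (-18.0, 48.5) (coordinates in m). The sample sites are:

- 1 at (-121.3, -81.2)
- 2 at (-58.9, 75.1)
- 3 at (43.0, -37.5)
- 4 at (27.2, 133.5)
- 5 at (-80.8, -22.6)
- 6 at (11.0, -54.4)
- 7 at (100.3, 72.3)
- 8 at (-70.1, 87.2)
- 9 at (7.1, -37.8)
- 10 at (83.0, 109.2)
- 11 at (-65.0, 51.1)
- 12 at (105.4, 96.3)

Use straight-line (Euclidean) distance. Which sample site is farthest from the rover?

Distances from (-18.0, 48.5):
1: 165.8 m
2: 48.8 m
3: 105.4 m
4: 96.3 m
5: 94.9 m
6: 106.9 m
7: 120.7 m
8: 64.9 m
9: 89.9 m
10: 117.8 m
11: 47.1 m
12: 132.3 m
Maximum: 1 at 165.8 m.

1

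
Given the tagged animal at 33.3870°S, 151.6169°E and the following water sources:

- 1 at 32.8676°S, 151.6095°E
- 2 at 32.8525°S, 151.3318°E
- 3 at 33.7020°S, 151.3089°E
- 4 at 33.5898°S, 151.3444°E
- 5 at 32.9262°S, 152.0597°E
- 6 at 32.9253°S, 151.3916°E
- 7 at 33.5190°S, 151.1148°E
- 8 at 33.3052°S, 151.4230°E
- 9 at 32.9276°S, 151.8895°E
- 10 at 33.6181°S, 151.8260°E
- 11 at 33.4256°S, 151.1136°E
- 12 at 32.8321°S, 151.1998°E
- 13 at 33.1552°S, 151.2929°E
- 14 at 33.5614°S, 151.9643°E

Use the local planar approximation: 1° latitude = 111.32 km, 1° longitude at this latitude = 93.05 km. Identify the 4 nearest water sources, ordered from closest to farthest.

Distances from 33.3870°S, 151.6169°E:
1: √((0.5194·111.32)² + (-0.0074·93.05)²) = √(3343.107069 + 0.474129) = 57.8237 km
2: √((0.5345·111.32)² + (-0.2851·93.05)²) = √(3540.314260 + 703.764230) = 65.1466 km
3: √((-0.3150·111.32)² + (-0.3080·93.05)²) = √(1229.610330 + 821.361208) = 45.2877 km
4: √((-0.2028·111.32)² + (-0.2725·93.05)²) = √(509.662050 + 642.933075) = 33.9499 km
5: √((0.4608·111.32)² + (0.4428·93.05)²) = √(2631.305880 + 1697.649302) = 65.7948 km
6: √((0.4617·111.32)² + (-0.2253·93.05)²) = √(2641.594456 + 439.496214) = 55.5076 km
7: √((-0.1320·111.32)² + (-0.5021·93.05)²) = √(215.920689 + 2182.796243) = 48.9767 km
8: √((0.0818·111.32)² + (-0.1939·93.05)²) = √(82.918799 + 325.528017) = 20.2101 km
9: √((0.4594·111.32)² + (0.2726·93.05)²) = √(2615.341330 + 643.405039) = 57.0854 km
10: √((-0.2311·111.32)² + (0.2091·93.05)²) = √(661.829752 + 378.565315) = 32.2552 km
11: √((-0.0386·111.32)² + (-0.5033·93.05)²) = √(18.463796 + 2193.242312) = 47.0288 km
12: √((0.5549·111.32)² + (-0.4171·93.05)²) = √(3815.714259 + 1506.305752) = 72.9522 km
13: √((0.2318·111.32)² + (-0.3240·93.05)²) = √(665.845177 + 908.913963) = 39.6832 km
14: √((-0.1744·111.32)² + (0.3474·93.05)²) = √(376.911472 + 1044.942476) = 37.7075 km
Sorted: 8 (20.2101 km) < 10 (32.2552 km) < 4 (33.9499 km) < 14 (37.7075 km) < 13 (39.6832 km) < 3 (45.2877 km) < …

8, 10, 4, 14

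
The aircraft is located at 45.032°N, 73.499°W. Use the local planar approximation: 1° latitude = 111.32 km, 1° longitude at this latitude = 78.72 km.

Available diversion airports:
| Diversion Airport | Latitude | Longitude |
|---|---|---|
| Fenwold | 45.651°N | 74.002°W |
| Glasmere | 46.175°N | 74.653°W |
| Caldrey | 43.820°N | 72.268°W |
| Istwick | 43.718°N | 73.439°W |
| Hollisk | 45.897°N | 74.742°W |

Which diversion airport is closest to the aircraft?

Fenwold

Distances from 45.032°N, 73.499°W:
Fenwold: √((0.619·111.32)² + (-0.503·78.72)²) = √(4748.18567 + 1567.85589) = 79.474 km
Glasmere: √((1.143·111.32)² + (-1.154·78.72)²) = √(16189.70205 + 8252.42885) = 156.340 km
Caldrey: √((-1.212·111.32)² + (1.231·78.72)²) = √(18203.36323 + 9390.44723) = 166.114 km
Istwick: √((-1.314·111.32)² + (0.060·78.72)²) = √(21396.22350 + 22.30862) = 146.351 km
Hollisk: √((0.865·111.32)² + (-1.243·78.72)²) = √(9272.11075 + 9574.41897) = 137.283 km
Minimum: Fenwold at 79.474 km.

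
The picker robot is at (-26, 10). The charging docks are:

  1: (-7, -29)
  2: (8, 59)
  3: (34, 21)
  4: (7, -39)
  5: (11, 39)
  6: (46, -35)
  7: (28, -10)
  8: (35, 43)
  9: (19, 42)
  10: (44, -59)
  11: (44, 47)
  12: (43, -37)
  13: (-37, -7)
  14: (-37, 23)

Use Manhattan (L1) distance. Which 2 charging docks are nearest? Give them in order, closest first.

Distances from (-26, 10):
1: |19| + |-39| = 19 + 39 = 58
2: |34| + |49| = 34 + 49 = 83
3: |60| + |11| = 60 + 11 = 71
4: |33| + |-49| = 33 + 49 = 82
5: |37| + |29| = 37 + 29 = 66
6: |72| + |-45| = 72 + 45 = 117
7: |54| + |-20| = 54 + 20 = 74
8: |61| + |33| = 61 + 33 = 94
9: |45| + |32| = 45 + 32 = 77
10: |70| + |-69| = 70 + 69 = 139
11: |70| + |37| = 70 + 37 = 107
12: |69| + |-47| = 69 + 47 = 116
13: |-11| + |-17| = 11 + 17 = 28
14: |-11| + |13| = 11 + 13 = 24
Sorted: 14 (24) < 13 (28) < 1 (58) < 5 (66) < …

14, 13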